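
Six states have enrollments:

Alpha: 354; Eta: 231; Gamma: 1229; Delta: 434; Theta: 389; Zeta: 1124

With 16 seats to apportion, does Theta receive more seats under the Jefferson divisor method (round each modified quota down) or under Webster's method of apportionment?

Webster

Jefferson: Alpha 1, Eta 1, Gamma 6, Delta 2, Theta 1, Zeta 5.
Webster: Alpha 1, Eta 1, Gamma 5, Delta 2, Theta 2, Zeta 5.
Theta gets 1 under Jefferson and 2 under Webster.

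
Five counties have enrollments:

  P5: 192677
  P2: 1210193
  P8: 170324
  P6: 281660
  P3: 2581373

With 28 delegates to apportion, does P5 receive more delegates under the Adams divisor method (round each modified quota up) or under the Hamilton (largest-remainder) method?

Adams

Adams: P5 2, P2 8, P8 1, P6 2, P3 15.
Hamilton: P5 1, P2 8, P8 1, P6 2, P3 16.
P5 gets 2 under Adams and 1 under Hamilton.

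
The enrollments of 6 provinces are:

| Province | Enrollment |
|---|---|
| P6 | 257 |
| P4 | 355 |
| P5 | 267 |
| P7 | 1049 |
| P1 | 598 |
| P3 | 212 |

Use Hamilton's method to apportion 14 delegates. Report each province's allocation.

P6 1; P4 2; P5 2; P7 5; P1 3; P3 1

The standard divisor is 2738/14 ≈ 195.571.
Standard quotas: P6 1.314, P4 1.815, P5 1.365, P7 5.364, P1 3.058, P3 1.084.
Lower quotas: P6 1, P4 1, P5 1, P7 5, P1 3, P3 1 (sum 12, leaving 2 seats).
Remainders in descending order: P4 0.815, P5 0.365, P7 0.364, P6 0.314, P3 0.084, P1 0.058.
The surplus seats go to P4, P5.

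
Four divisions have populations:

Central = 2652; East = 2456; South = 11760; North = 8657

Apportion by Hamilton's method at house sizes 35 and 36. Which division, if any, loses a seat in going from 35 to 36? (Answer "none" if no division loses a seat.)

none

At 35 seats: Central 4, East 3, South 16, North 12.
At 36 seats: Central 4, East 3, South 17, North 12.
No division's allocation decreased.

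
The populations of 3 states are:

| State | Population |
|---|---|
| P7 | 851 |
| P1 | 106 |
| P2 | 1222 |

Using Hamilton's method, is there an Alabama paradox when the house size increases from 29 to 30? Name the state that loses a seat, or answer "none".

P1

At 29 seats: P7 11, P1 2, P2 16.
At 30 seats: P7 12, P1 1, P2 17.
P1 drops from 2 to 1.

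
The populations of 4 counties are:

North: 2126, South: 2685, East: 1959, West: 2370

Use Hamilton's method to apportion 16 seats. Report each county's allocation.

North 4, South 5, East 3, West 4

The standard divisor is 9140/16 ≈ 571.25.
Standard quotas: North 3.722, South 4.700, East 3.429, West 4.149.
Lower quotas: North 3, South 4, East 3, West 4 (sum 14, leaving 2 seats).
Remainders in descending order: North 0.722, South 0.700, East 0.429, West 0.149.
The surplus seats go to North, South.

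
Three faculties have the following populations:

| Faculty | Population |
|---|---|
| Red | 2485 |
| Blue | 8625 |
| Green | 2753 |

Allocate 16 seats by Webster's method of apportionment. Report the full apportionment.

Red: 3, Blue: 10, Green: 3

Standard divisor 13863/16 ≈ 866.438; standard quotas: Red 2.868, Blue 9.955, Green 3.177.
Rounding to the nearest integer gives Red 3, Blue 10, Green 3 — total 16, matching the house size, so no adjustment is needed.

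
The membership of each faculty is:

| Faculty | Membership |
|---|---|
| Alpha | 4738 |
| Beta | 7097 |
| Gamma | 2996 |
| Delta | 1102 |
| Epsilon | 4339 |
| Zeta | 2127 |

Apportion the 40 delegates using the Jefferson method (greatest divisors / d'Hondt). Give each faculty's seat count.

Standard divisor 22399/40 ≈ 559.975; standard quotas: Alpha 8.461, Beta 12.674, Gamma 5.350, Delta 1.968, Epsilon 7.749, Zeta 3.798.
Rounding down gives 8, 12, 5, 1, 7, 3 = 36 seats, so the divisor must be adjusted.
With modified divisor 529: modified quotas Alpha 8.957, Beta 13.416, Gamma 5.664, Delta 2.083, Epsilon 8.202, Zeta 4.021.
Rounding down: Alpha 8, Beta 13, Gamma 5, Delta 2, Epsilon 8, Zeta 4 (total 40).

Alpha: 8, Beta: 13, Gamma: 5, Delta: 2, Epsilon: 8, Zeta: 4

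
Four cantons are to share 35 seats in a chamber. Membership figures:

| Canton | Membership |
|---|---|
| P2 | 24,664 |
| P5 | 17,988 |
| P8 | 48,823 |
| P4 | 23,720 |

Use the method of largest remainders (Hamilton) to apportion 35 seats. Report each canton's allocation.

Total 115195; standard divisor 115195/35 ≈ 3291.286.
Standard quotas: P2 7.4937, P5 5.4653, P8 14.8340, P4 7.2069.
Lower quotas: P2 7, P5 5, P8 14, P4 7 (sum 33, leaving 2 seats).
Remainders in descending order: P8 0.8340, P2 0.4937, P5 0.4653, P4 0.2069.
Largest remainders: P8, P2 receive the extra seats.

P2=8, P5=5, P8=15, P4=7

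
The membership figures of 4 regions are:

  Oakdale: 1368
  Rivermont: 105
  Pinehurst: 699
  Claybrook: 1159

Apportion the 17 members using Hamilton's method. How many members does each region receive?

Total 3331; standard divisor 3331/17 ≈ 195.941.
Standard quotas: Oakdale 6.982, Rivermont 0.536, Pinehurst 3.567, Claybrook 5.915.
Lower quotas: Oakdale 6, Rivermont 0, Pinehurst 3, Claybrook 5 (sum 14, leaving 3 seats).
Remainders in descending order: Oakdale 0.982, Claybrook 0.915, Pinehurst 0.567, Rivermont 0.536.
Largest remainders: Oakdale, Claybrook, Pinehurst receive the extra seats.

Oakdale 7, Rivermont 0, Pinehurst 4, Claybrook 6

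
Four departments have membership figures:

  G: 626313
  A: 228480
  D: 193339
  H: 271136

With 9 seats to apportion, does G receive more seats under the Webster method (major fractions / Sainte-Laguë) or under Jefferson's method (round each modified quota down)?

Webster: G 4, A 2, D 1, H 2.
Jefferson: G 5, A 1, D 1, H 2.
G gets 4 under Webster and 5 under Jefferson.

Jefferson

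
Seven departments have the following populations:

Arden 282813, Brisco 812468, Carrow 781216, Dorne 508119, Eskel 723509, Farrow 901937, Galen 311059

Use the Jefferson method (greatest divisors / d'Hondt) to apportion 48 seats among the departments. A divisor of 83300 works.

Arden: 3, Brisco: 9, Carrow: 9, Dorne: 6, Eskel: 8, Farrow: 10, Galen: 3

With modified divisor 83300: modified quotas Arden 3.395, Brisco 9.754, Carrow 9.378, Dorne 6.100, Eskel 8.686, Farrow 10.828, Galen 3.734.
Rounding down: Arden 3, Brisco 9, Carrow 9, Dorne 6, Eskel 8, Farrow 10, Galen 3 (total 48).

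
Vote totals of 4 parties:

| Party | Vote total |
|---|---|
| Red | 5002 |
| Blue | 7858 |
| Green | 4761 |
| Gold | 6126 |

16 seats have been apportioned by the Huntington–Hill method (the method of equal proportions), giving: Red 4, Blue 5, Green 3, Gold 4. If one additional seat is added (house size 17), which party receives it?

Priority for the next seat is population ÷ (√(s·(s+1))).
Priorities: Red 1118.481, Blue 1434.668, Green 1374.382, Gold 1369.815.
Highest priority: Blue.

Blue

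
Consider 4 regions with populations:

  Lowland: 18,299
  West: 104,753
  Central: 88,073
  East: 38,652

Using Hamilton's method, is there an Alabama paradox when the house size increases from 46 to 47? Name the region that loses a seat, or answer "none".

Lowland

At 46 seats: Lowland 4, West 19, Central 16, East 7.
At 47 seats: Lowland 3, West 20, Central 17, East 7.
Lowland drops from 4 to 3.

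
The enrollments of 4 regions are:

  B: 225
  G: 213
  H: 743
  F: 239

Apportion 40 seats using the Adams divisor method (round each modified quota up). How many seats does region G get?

6

Standard divisor 1420/40 ≈ 35.5; standard quotas: B 6.338, G 6.000, H 20.930, F 6.732.
Rounding up gives 7, 6, 21, 7 = 41 seats, so the divisor must be adjusted.
With modified divisor 37.3: modified quotas B 6.032, G 5.710, H 19.920, F 6.408.
Rounding up: B 7, G 6, H 20, F 7 (total 40).
G receives 6.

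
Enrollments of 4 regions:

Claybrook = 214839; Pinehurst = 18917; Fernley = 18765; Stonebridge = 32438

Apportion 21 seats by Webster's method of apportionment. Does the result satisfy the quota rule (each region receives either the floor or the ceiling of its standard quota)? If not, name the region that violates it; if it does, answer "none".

Standard quotas: Claybrook 15.833, Pinehurst 1.394, Fernley 1.383, Stonebridge 2.391.
Webster allocation: Claybrook 17, Pinehurst 1, Fernley 1, Stonebridge 2.
Claybrook has quota 15.833 (lower 15, upper 16) but receives 17 — outside the quota interval.

Claybrook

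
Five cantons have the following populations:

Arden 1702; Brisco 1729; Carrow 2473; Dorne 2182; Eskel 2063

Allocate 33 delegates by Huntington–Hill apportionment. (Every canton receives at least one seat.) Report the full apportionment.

Arden 5; Brisco 6; Carrow 8; Dorne 7; Eskel 7

With divisor 313: modified quotas Arden 5.438, Brisco 5.524, Carrow 7.901, Dorne 6.971, Eskel 6.591.
Geometric-mean thresholds: Arden √(5·6)=5.477, Brisco √(5·6)=5.477, Carrow √(7·8)=7.483, Dorne √(6·7)=6.481, Eskel √(6·7)=6.481.
Each quota rounded against its threshold gives Arden 5, Brisco 6, Carrow 8, Dorne 7, Eskel 7 (total 33).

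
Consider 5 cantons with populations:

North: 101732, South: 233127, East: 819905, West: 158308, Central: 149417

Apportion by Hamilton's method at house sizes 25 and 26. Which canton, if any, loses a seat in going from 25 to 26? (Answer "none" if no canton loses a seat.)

none

At 25 seats: North 2, South 4, East 14, West 3, Central 2.
At 26 seats: North 2, South 4, East 14, West 3, Central 3.
No canton's allocation decreased.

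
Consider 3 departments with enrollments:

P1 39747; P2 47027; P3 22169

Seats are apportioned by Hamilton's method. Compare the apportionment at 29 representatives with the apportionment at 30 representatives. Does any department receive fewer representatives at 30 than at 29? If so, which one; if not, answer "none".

none

At 29 seats: P1 11, P2 12, P3 6.
At 30 seats: P1 11, P2 13, P3 6.
No department's allocation decreased.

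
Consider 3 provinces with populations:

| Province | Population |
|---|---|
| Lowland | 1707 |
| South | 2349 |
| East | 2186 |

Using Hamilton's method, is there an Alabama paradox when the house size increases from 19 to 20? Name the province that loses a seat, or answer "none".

none

At 19 seats: Lowland 5, South 7, East 7.
At 20 seats: Lowland 5, South 8, East 7.
No province's allocation decreased.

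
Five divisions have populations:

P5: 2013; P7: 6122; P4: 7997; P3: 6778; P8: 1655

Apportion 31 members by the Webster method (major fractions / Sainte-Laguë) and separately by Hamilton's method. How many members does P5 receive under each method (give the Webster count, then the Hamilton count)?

3 and 2

Webster: P5 3, P7 8, P4 10, P3 8, P8 2.
Hamilton: P5 2, P7 8, P4 10, P3 9, P8 2.
P5 gets 3 under Webster and 2 under Hamilton.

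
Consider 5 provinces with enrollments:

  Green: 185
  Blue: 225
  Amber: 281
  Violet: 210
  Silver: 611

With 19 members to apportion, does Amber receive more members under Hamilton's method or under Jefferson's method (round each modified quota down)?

Jefferson

Hamilton: Green 2, Blue 3, Amber 3, Violet 3, Silver 8.
Jefferson: Green 2, Blue 3, Amber 4, Violet 2, Silver 8.
Amber gets 3 under Hamilton and 4 under Jefferson.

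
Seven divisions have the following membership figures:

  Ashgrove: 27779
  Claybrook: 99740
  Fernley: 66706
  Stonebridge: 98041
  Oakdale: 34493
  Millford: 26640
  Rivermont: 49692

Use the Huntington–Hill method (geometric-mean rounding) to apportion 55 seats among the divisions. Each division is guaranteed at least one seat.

With divisor 7530: modified quotas Ashgrove 3.689, Claybrook 13.246, Fernley 8.859, Stonebridge 13.020, Oakdale 4.581, Millford 3.538, Rivermont 6.599.
Geometric-mean thresholds: Ashgrove √(3·4)=3.464, Claybrook √(13·14)=13.491, Fernley √(8·9)=8.485, Stonebridge √(13·14)=13.491, Oakdale √(4·5)=4.472, Millford √(3·4)=3.464, Rivermont √(6·7)=6.481.
Each quota rounded against its threshold gives Ashgrove 4, Claybrook 13, Fernley 9, Stonebridge 13, Oakdale 5, Millford 4, Rivermont 7 (total 55).

Ashgrove 4, Claybrook 13, Fernley 9, Stonebridge 13, Oakdale 5, Millford 4, Rivermont 7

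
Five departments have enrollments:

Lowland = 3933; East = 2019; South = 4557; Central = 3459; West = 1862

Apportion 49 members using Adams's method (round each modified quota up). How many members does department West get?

6

Standard divisor 15830/49 ≈ 323.061; standard quotas: Lowland 12.174, East 6.250, South 14.106, Central 10.707, West 5.764.
Rounding up gives 13, 7, 15, 11, 6 = 52 seats, so the divisor must be adjusted.
With modified divisor 340: modified quotas Lowland 11.568, East 5.938, South 13.403, Central 10.174, West 5.476.
Rounding up: Lowland 12, East 6, South 14, Central 11, West 6 (total 49).
West receives 6.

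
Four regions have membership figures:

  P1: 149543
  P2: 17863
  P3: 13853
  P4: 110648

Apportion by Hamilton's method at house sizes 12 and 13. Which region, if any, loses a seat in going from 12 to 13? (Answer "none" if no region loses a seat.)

P3

At 12 seats: P1 6, P2 1, P3 1, P4 4.
At 13 seats: P1 7, P2 1, P3 0, P4 5.
P3 drops from 1 to 0.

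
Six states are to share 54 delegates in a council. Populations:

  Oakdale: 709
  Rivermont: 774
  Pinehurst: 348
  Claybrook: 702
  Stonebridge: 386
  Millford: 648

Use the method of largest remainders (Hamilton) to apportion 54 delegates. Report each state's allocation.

The standard divisor is 3567/54 ≈ 66.056.
Standard quotas: Oakdale 10.733, Rivermont 11.717, Pinehurst 5.268, Claybrook 10.627, Stonebridge 5.844, Millford 9.810.
Lower quotas: Oakdale 10, Rivermont 11, Pinehurst 5, Claybrook 10, Stonebridge 5, Millford 9 (sum 50, leaving 4 seats).
Remainders in descending order: Stonebridge 0.844, Millford 0.810, Oakdale 0.733, Rivermont 0.717, Claybrook 0.627, Pinehurst 0.268.
The surplus seats go to Stonebridge, Millford, Oakdale, Rivermont.

Oakdale: 11; Rivermont: 12; Pinehurst: 5; Claybrook: 10; Stonebridge: 6; Millford: 10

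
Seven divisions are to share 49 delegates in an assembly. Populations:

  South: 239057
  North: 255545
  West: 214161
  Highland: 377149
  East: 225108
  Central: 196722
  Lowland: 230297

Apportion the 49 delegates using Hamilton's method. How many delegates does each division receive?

South: 7, North: 7, West: 6, Highland: 11, East: 6, Central: 6, Lowland: 6

Standard divisor: 1738039 ÷ 49 ≈ 35470.184.
Standard quotas: South 6.7397, North 7.2045, West 6.0378, Highland 10.6328, East 6.3464, Central 5.5461, Lowland 6.4927.
Lower quotas: South 6, North 7, West 6, Highland 10, East 6, Central 5, Lowland 6 (sum 46, leaving 3 seats).
Remainders in descending order: South 0.7397, Highland 0.6328, Central 0.5461, Lowland 0.4927, East 0.3464, North 0.2045, West 0.0378.
Largest remainders: South, Highland, Central receive the extra seats.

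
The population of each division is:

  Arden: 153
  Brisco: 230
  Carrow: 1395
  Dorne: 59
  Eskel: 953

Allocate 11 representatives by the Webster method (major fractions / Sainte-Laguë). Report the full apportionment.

Arden=1, Brisco=1, Carrow=5, Dorne=0, Eskel=4

Standard divisor 2790/11 ≈ 253.636; standard quotas: Arden 0.603, Brisco 0.907, Carrow 5.500, Dorne 0.233, Eskel 3.757.
Rounding to the nearest integer gives 1, 1, 6, 0, 4 = 12 seats, so the divisor must be adjusted.
With modified divisor 260: modified quotas Arden 0.588, Brisco 0.885, Carrow 5.365, Dorne 0.227, Eskel 3.665.
Rounding to the nearest integer: Arden 1, Brisco 1, Carrow 5, Dorne 0, Eskel 4 (total 11).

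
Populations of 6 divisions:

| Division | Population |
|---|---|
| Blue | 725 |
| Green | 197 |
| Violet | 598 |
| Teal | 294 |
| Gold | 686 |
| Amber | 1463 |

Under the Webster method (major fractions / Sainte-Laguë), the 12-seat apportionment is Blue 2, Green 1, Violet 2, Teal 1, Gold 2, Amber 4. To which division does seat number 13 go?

Priority for the next seat is population ÷ (current seats + 0.5).
Priorities: Blue 290.000, Green 131.333, Violet 239.200, Teal 196.000, Gold 274.400, Amber 325.111.
Highest priority: Amber.

Amber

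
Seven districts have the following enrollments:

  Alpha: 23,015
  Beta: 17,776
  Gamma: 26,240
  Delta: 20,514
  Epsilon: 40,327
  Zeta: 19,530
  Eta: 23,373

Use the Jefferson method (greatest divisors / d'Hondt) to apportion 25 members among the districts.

Standard divisor 170775/25 ≈ 6831; standard quotas: Alpha 3.369, Beta 2.602, Gamma 3.841, Delta 3.003, Epsilon 5.904, Zeta 2.859, Eta 3.422.
Rounding down gives 3, 2, 3, 3, 5, 2, 3 = 21 seats, so the divisor must be adjusted.
With modified divisor 5880: modified quotas Alpha 3.914, Beta 3.023, Gamma 4.463, Delta 3.489, Epsilon 6.858, Zeta 3.321, Eta 3.975.
Rounding down: Alpha 3, Beta 3, Gamma 4, Delta 3, Epsilon 6, Zeta 3, Eta 3 (total 25).

Alpha: 3, Beta: 3, Gamma: 4, Delta: 3, Epsilon: 6, Zeta: 3, Eta: 3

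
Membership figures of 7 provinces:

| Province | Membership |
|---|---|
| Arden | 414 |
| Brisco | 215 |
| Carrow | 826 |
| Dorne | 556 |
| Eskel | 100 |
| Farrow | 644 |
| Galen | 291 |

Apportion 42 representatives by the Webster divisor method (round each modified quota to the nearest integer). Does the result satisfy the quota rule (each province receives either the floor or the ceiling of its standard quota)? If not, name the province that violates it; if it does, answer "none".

none

Standard quotas: Arden 5.708, Brisco 2.965, Carrow 11.389, Dorne 7.666, Eskel 1.379, Farrow 8.880, Galen 4.012.
Webster allocation: Arden 6, Brisco 3, Carrow 11, Dorne 8, Eskel 1, Farrow 9, Galen 4.
Every allocation lies between the lower and upper quota.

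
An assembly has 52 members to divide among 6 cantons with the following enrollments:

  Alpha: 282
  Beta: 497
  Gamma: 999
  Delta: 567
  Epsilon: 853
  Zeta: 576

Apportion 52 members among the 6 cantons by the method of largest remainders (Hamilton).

Alpha=4; Beta=7; Gamma=14; Delta=8; Epsilon=11; Zeta=8

The standard divisor is 3774/52 ≈ 72.577.
Standard quotas: Alpha 3.886, Beta 6.848, Gamma 13.765, Delta 7.812, Epsilon 11.753, Zeta 7.936.
Lower quotas: Alpha 3, Beta 6, Gamma 13, Delta 7, Epsilon 11, Zeta 7 (sum 47, leaving 5 seats).
Remainders in descending order: Zeta 0.936, Alpha 0.886, Beta 0.848, Delta 0.812, Gamma 0.765, Epsilon 0.753.
The surplus seats go to Zeta, Alpha, Beta, Delta, Gamma.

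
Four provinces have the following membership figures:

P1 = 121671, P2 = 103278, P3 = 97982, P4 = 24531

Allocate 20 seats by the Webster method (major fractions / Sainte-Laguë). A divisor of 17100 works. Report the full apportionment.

P1 7; P2 6; P3 6; P4 1

With modified divisor 17100: modified quotas P1 7.115, P2 6.040, P3 5.730, P4 1.435.
Rounding to the nearest integer: P1 7, P2 6, P3 6, P4 1 (total 20).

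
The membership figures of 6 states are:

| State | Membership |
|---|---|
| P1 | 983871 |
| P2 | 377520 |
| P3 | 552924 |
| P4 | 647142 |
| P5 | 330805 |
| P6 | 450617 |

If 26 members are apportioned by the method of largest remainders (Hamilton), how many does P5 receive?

The standard divisor is 3342879/26 ≈ 128572.269.
Standard quotas: P1 7.6523, P2 2.9362, P3 4.3005, P4 5.0333, P5 2.5729, P6 3.5048.
Lower quotas: P1 7, P2 2, P3 4, P4 5, P5 2, P6 3 (sum 23, leaving 3 seats).
Remainders in descending order: P2 0.9362, P1 0.6523, P5 0.5729, P6 0.5048, P3 0.3005, P4 0.0333.
Largest remainders: P2, P1, P5 receive the extra seats.
P5 receives 3.

3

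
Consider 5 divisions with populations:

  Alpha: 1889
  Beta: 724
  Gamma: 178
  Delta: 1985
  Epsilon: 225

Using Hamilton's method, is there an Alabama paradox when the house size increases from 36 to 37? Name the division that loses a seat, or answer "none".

At 36 seats: Alpha 14, Beta 5, Gamma 1, Delta 14, Epsilon 2.
At 37 seats: Alpha 14, Beta 5, Gamma 1, Delta 15, Epsilon 2.
No division's allocation decreased.

none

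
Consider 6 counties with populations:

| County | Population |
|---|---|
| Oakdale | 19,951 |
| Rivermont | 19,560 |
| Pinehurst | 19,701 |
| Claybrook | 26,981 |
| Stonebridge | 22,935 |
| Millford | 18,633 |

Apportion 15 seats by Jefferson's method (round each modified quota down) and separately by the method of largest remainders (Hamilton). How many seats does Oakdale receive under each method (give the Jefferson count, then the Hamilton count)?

Jefferson: Oakdale 2, Rivermont 2, Pinehurst 2, Claybrook 4, Stonebridge 3, Millford 2.
Hamilton: Oakdale 3, Rivermont 2, Pinehurst 2, Claybrook 3, Stonebridge 3, Millford 2.
Oakdale gets 2 under Jefferson and 3 under Hamilton.

2 and 3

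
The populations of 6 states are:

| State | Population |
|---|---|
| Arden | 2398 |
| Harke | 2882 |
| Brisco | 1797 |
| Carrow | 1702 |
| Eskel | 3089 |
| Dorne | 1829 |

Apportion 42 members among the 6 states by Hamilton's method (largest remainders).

Total 13697; standard divisor 13697/42 ≈ 326.119.
Standard quotas: Arden 7.353, Harke 8.837, Brisco 5.510, Carrow 5.219, Eskel 9.472, Dorne 5.608.
Lower quotas: Arden 7, Harke 8, Brisco 5, Carrow 5, Eskel 9, Dorne 5 (sum 39, leaving 3 seats).
Remainders in descending order: Harke 0.837, Dorne 0.608, Brisco 0.510, Eskel 0.472, Arden 0.353, Carrow 0.219.
The surplus seats go to Harke, Dorne, Brisco.

Arden 7, Harke 9, Brisco 6, Carrow 5, Eskel 9, Dorne 6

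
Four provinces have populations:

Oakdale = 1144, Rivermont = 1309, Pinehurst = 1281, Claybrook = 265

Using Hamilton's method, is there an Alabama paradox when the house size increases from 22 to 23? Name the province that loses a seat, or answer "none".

At 22 seats: Oakdale 6, Rivermont 7, Pinehurst 7, Claybrook 2.
At 23 seats: Oakdale 7, Rivermont 8, Pinehurst 7, Claybrook 1.
Claybrook drops from 2 to 1.

Claybrook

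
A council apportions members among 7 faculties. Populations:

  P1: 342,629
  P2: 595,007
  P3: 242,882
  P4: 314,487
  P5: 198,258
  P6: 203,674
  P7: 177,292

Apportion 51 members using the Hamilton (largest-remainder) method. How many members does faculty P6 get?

5

Total 2074229; standard divisor 2074229/51 ≈ 40671.157.
Standard quotas: P1 8.4244, P2 14.6297, P3 5.9718, P4 7.7324, P5 4.8747, P6 5.0078, P7 4.3592.
Lower quotas: P1 8, P2 14, P3 5, P4 7, P5 4, P6 5, P7 4 (sum 47, leaving 4 seats).
Remainders in descending order: P3 0.9718, P5 0.8747, P4 0.7324, P2 0.6297, P1 0.4244, P7 0.3592, P6 0.0078.
Largest remainders: P3, P5, P4, P2 receive the extra seats.
P6 receives 5.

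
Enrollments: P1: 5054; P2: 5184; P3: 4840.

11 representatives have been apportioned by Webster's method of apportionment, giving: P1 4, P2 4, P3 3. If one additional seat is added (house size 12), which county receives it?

Priority for the next seat is population ÷ (current seats + 0.5).
Priorities: P1 1123.111, P2 1152.000, P3 1382.857.
Highest priority: P3.

P3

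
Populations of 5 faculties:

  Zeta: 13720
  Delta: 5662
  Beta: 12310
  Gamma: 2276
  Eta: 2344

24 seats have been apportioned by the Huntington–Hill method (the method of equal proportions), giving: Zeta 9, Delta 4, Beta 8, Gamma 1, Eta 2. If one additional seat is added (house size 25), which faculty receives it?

Priority for the next seat is population ÷ (√(s·(s+1))).
Priorities: Zeta 1446.215, Delta 1266.062, Beta 1450.747, Gamma 1609.375, Eta 956.934.
Highest priority: Gamma.

Gamma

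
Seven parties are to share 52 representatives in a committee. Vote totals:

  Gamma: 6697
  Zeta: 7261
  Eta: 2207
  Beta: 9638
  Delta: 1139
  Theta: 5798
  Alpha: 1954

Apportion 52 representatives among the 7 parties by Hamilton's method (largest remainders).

Gamma 10, Zeta 11, Eta 3, Beta 14, Delta 2, Theta 9, Alpha 3

The standard divisor is 34694/52 ≈ 667.192.
Standard quotas: Gamma 10.0376, Zeta 10.8829, Eta 3.3079, Beta 14.4456, Delta 1.7072, Theta 8.6901, Alpha 2.9287.
Lower quotas: Gamma 10, Zeta 10, Eta 3, Beta 14, Delta 1, Theta 8, Alpha 2 (sum 48, leaving 4 seats).
Remainders in descending order: Alpha 0.9287, Zeta 0.8829, Delta 0.7072, Theta 0.6901, Beta 0.4456, Eta 0.3079, Gamma 0.0376.
The surplus seats go to Alpha, Zeta, Delta, Theta.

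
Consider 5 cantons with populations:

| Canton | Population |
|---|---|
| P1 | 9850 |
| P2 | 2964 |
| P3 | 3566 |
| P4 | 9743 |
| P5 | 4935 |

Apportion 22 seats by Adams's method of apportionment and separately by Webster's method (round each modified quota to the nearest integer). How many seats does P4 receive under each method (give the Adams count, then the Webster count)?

Adams: P1 7, P2 2, P3 3, P4 6, P5 4.
Webster: P1 7, P2 2, P3 3, P4 7, P5 3.
P4 gets 6 under Adams and 7 under Webster.

6 and 7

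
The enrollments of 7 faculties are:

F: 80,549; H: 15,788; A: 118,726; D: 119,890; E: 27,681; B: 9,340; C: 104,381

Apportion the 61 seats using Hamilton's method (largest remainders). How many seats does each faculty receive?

Standard divisor: 476355 ÷ 61 ≈ 7809.098.
Standard quotas: F 10.3148, H 2.0217, A 15.2035, D 15.3526, E 3.5447, B 1.1960, C 13.3666.
Lower quotas: F 10, H 2, A 15, D 15, E 3, B 1, C 13 (sum 59, leaving 2 seats).
Remainders in descending order: E 0.5447, C 0.3666, D 0.3526, F 0.3148, A 0.2035, B 0.1960, H 0.0217.
Largest remainders: E, C receive the extra seats.

F: 10; H: 2; A: 15; D: 15; E: 4; B: 1; C: 14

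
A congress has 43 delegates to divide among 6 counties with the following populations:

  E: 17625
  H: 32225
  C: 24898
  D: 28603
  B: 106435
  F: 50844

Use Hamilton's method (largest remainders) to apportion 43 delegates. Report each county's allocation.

The standard divisor is 260630/43 ≈ 6061.163.
Standard quotas: E 2.9079, H 5.3166, C 4.1078, D 4.7191, B 17.5602, F 8.3885.
Lower quotas: E 2, H 5, C 4, D 4, B 17, F 8 (sum 40, leaving 3 seats).
Remainders in descending order: E 0.9079, D 0.7191, B 0.5602, F 0.3885, H 0.3166, C 0.1078.
The surplus seats go to E, D, B.

E=3; H=5; C=4; D=5; B=18; F=8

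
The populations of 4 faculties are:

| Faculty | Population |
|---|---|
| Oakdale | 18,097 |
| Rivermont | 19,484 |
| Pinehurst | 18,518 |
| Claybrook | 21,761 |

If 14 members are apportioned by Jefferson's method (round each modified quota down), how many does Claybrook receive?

4

Standard divisor 77860/14 ≈ 5561.429; standard quotas: Oakdale 3.254, Rivermont 3.503, Pinehurst 3.330, Claybrook 3.913.
Rounding down gives 3, 3, 3, 3 = 12 seats, so the divisor must be adjusted.
With modified divisor 4800: modified quotas Oakdale 3.770, Rivermont 4.059, Pinehurst 3.858, Claybrook 4.534.
Rounding down: Oakdale 3, Rivermont 4, Pinehurst 3, Claybrook 4 (total 14).
Claybrook receives 4.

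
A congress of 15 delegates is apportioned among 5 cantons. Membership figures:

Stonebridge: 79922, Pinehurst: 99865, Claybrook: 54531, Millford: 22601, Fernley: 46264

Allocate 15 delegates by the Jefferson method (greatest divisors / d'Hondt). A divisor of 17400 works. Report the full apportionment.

With modified divisor 17400: modified quotas Stonebridge 4.593, Pinehurst 5.739, Claybrook 3.134, Millford 1.299, Fernley 2.659.
Rounding down: Stonebridge 4, Pinehurst 5, Claybrook 3, Millford 1, Fernley 2 (total 15).

Stonebridge 4, Pinehurst 5, Claybrook 3, Millford 1, Fernley 2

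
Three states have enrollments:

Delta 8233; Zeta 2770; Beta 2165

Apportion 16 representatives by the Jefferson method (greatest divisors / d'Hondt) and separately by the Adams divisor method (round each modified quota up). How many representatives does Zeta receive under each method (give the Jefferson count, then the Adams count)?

3 and 4

Jefferson: Delta 11, Zeta 3, Beta 2.
Adams: Delta 9, Zeta 4, Beta 3.
Zeta gets 3 under Jefferson and 4 under Adams.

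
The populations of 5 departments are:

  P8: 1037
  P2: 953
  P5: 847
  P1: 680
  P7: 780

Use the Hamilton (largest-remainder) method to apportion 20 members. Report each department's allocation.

Standard divisor: 4297 ÷ 20 ≈ 214.85.
Standard quotas: P8 4.827, P2 4.436, P5 3.942, P1 3.165, P7 3.630.
Lower quotas: P8 4, P2 4, P5 3, P1 3, P7 3 (sum 17, leaving 3 seats).
Remainders in descending order: P5 0.942, P8 0.827, P7 0.630, P2 0.436, P1 0.165.
Largest remainders: P5, P8, P7 receive the extra seats.

P8 5; P2 4; P5 4; P1 3; P7 4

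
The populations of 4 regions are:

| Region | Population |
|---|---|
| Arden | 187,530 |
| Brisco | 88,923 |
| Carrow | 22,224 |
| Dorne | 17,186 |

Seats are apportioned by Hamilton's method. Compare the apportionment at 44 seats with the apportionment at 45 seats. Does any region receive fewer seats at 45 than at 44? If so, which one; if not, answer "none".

At 44 seats: Arden 26, Brisco 12, Carrow 3, Dorne 3.
At 45 seats: Arden 27, Brisco 13, Carrow 3, Dorne 2.
Dorne drops from 3 to 2.

Dorne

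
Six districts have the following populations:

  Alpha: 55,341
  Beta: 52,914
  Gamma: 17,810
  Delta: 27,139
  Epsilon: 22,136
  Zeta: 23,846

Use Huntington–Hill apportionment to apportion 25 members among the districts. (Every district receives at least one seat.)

Alpha=7, Beta=7, Gamma=2, Delta=3, Epsilon=3, Zeta=3

With divisor 8000: modified quotas Alpha 6.918, Beta 6.614, Gamma 2.226, Delta 3.392, Epsilon 2.767, Zeta 2.981.
Geometric-mean thresholds: Alpha √(6·7)=6.481, Beta √(6·7)=6.481, Gamma √(2·3)=2.449, Delta √(3·4)=3.464, Epsilon √(2·3)=2.449, Zeta √(2·3)=2.449.
Each quota rounded against its threshold gives Alpha 7, Beta 7, Gamma 2, Delta 3, Epsilon 3, Zeta 3 (total 25).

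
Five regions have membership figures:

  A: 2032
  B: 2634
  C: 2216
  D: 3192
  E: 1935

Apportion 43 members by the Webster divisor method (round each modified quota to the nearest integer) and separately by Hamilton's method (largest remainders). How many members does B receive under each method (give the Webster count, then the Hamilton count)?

Webster: A 7, B 9, C 8, D 12, E 7.
Hamilton: A 7, B 10, C 8, D 11, E 7.
B gets 9 under Webster and 10 under Hamilton.

9 and 10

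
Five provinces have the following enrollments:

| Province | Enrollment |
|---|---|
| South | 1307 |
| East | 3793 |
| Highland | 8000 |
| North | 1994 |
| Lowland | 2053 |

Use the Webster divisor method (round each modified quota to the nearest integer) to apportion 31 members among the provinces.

Standard divisor 17147/31 ≈ 553.129; standard quotas: South 2.363, East 6.857, Highland 14.463, North 3.605, Lowland 3.712.
Rounding to the nearest integer gives South 2, East 7, Highland 14, North 4, Lowland 4 — total 31, matching the house size, so no adjustment is needed.

South=2, East=7, Highland=14, North=4, Lowland=4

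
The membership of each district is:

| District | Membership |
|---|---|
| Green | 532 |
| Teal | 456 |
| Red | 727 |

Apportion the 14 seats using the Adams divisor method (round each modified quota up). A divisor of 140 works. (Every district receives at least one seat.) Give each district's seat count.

Green=4; Teal=4; Red=6

With modified divisor 140: modified quotas Green 3.800, Teal 3.257, Red 5.193.
Rounding up: Green 4, Teal 4, Red 6 (total 14).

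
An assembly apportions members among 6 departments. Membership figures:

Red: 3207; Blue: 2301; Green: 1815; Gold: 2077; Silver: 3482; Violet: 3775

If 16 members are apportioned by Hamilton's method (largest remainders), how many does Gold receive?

The standard divisor is 16657/16 ≈ 1041.062.
Standard quotas: Red 3.081, Blue 2.210, Green 1.743, Gold 1.995, Silver 3.345, Violet 3.626.
Lower quotas: Red 3, Blue 2, Green 1, Gold 1, Silver 3, Violet 3 (sum 13, leaving 3 seats).
Remainders in descending order: Gold 0.995, Green 0.743, Violet 0.626, Silver 0.345, Blue 0.210, Red 0.081.
Largest remainders: Gold, Green, Violet receive the extra seats.
Gold receives 2.

2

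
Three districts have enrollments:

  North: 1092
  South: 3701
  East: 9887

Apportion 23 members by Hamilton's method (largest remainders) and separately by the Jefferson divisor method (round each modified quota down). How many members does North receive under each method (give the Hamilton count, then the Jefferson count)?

Hamilton: North 2, South 6, East 15.
Jefferson: North 1, South 6, East 16.
North gets 2 under Hamilton and 1 under Jefferson.

2 and 1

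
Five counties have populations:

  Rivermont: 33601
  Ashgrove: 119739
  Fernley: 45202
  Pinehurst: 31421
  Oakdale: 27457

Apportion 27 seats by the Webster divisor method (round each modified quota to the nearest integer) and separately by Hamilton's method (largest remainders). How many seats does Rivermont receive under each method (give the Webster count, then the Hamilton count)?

Webster: Rivermont 4, Ashgrove 12, Fernley 5, Pinehurst 3, Oakdale 3.
Hamilton: Rivermont 3, Ashgrove 13, Fernley 5, Pinehurst 3, Oakdale 3.
Rivermont gets 4 under Webster and 3 under Hamilton.

4 and 3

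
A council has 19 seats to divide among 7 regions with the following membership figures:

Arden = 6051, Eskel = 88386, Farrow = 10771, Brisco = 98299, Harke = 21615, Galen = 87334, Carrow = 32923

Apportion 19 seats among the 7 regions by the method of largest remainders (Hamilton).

Arden: 0, Eskel: 5, Farrow: 1, Brisco: 5, Harke: 1, Galen: 5, Carrow: 2

The standard divisor is 345379/19 ≈ 18177.842.
Standard quotas: Arden 0.3329, Eskel 4.8623, Farrow 0.5925, Brisco 5.4076, Harke 1.1891, Galen 4.8044, Carrow 1.8112.
Lower quotas: Arden 0, Eskel 4, Farrow 0, Brisco 5, Harke 1, Galen 4, Carrow 1 (sum 15, leaving 4 seats).
Remainders in descending order: Eskel 0.8623, Carrow 0.8112, Galen 0.8044, Farrow 0.5925, Brisco 0.4076, Arden 0.3329, Harke 0.1891.
Largest remainders: Eskel, Carrow, Galen, Farrow receive the extra seats.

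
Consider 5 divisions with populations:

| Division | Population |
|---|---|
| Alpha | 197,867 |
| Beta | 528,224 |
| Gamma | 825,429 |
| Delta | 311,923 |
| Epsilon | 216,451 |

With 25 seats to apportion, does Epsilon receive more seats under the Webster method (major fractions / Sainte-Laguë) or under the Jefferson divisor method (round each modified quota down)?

Webster

Webster: Alpha 2, Beta 6, Gamma 10, Delta 4, Epsilon 3.
Jefferson: Alpha 2, Beta 7, Gamma 10, Delta 4, Epsilon 2.
Epsilon gets 3 under Webster and 2 under Jefferson.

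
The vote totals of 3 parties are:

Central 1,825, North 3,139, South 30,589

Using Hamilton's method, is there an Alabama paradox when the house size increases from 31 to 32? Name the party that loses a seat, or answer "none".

none

At 31 seats: Central 1, North 3, South 27.
At 32 seats: Central 2, North 3, South 27.
No party's allocation decreased.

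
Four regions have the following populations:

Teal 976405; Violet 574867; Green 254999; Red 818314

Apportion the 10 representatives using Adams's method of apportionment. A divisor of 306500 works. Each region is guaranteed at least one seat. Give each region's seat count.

Teal=4, Violet=2, Green=1, Red=3

With modified divisor 306500: modified quotas Teal 3.186, Violet 1.876, Green 0.832, Red 2.670.
Rounding up: Teal 4, Violet 2, Green 1, Red 3 (total 10).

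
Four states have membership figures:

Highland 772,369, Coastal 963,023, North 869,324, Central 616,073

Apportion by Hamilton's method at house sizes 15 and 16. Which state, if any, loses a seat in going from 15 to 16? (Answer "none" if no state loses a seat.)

At 15 seats: Highland 4, Coastal 4, North 4, Central 3.
At 16 seats: Highland 4, Coastal 5, North 4, Central 3.
No state's allocation decreased.

none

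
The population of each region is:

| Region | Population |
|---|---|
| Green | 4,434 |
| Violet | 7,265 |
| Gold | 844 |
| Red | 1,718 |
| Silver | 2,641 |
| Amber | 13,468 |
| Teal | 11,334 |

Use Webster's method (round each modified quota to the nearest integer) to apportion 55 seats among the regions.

Green 6; Violet 10; Gold 1; Red 2; Silver 3; Amber 18; Teal 15

Standard divisor 41704/55 ≈ 758.255; standard quotas: Green 5.848, Violet 9.581, Gold 1.113, Red 2.266, Silver 3.483, Amber 17.762, Teal 14.947.
Rounding to the nearest integer gives Green 6, Violet 10, Gold 1, Red 2, Silver 3, Amber 18, Teal 15 — total 55, matching the house size, so no adjustment is needed.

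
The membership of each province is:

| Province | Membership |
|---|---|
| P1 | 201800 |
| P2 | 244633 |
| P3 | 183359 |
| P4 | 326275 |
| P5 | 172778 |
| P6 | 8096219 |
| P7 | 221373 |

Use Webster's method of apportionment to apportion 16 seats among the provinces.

Standard divisor 9446437/16 ≈ 590402.312; standard quotas: P1 0.342, P2 0.414, P3 0.311, P4 0.553, P5 0.293, P6 13.713, P7 0.375.
Rounding to the nearest integer gives 0, 0, 0, 1, 0, 14, 0 = 15 seats, so the divisor must be adjusted.
With modified divisor 540300: modified quotas P1 0.373, P2 0.453, P3 0.339, P4 0.604, P5 0.320, P6 14.985, P7 0.410.
Rounding to the nearest integer: P1 0, P2 0, P3 0, P4 1, P5 0, P6 15, P7 0 (total 16).

P1: 0; P2: 0; P3: 0; P4: 1; P5: 0; P6: 15; P7: 0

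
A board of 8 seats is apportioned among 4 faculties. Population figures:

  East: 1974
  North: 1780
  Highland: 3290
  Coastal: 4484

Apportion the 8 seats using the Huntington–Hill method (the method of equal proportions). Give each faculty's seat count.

With divisor 1369: modified quotas East 1.442, North 1.300, Highland 2.403, Coastal 3.275.
Geometric-mean thresholds: East √(1·2)=1.414, North √(1·2)=1.414, Highland √(2·3)=2.449, Coastal √(3·4)=3.464.
Each quota rounded against its threshold gives East 2, North 1, Highland 2, Coastal 3 (total 8).

East 2, North 1, Highland 2, Coastal 3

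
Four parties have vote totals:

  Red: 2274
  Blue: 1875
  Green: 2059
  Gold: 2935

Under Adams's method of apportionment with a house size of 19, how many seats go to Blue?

Standard divisor 9143/19 ≈ 481.211; standard quotas: Red 4.726, Blue 3.896, Green 4.279, Gold 6.099.
Rounding up gives 5, 4, 5, 7 = 21 seats, so the divisor must be adjusted.
With modified divisor 540: modified quotas Red 4.211, Blue 3.472, Green 3.813, Gold 5.435.
Rounding up: Red 5, Blue 4, Green 4, Gold 6 (total 19).
Blue receives 4.

4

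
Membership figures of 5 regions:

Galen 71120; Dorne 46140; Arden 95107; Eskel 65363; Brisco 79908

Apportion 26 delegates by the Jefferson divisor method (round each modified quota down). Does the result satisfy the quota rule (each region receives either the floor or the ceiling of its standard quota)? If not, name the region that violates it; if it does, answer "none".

none

Standard quotas: Galen 5.170, Dorne 3.354, Arden 6.914, Eskel 4.752, Brisco 5.809.
Jefferson allocation: Galen 5, Dorne 3, Arden 7, Eskel 5, Brisco 6.
Every allocation lies between the lower and upper quota.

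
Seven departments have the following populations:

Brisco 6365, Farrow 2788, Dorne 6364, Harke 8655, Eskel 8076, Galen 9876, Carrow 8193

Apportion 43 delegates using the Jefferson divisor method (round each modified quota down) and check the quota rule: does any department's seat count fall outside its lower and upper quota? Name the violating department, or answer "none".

Standard quotas: Brisco 5.439, Farrow 2.383, Dorne 5.439, Harke 7.396, Eskel 6.902, Galen 8.440, Carrow 7.002.
Jefferson allocation: Brisco 5, Farrow 2, Dorne 5, Harke 8, Eskel 7, Galen 9, Carrow 7.
Every allocation lies between the lower and upper quota.

none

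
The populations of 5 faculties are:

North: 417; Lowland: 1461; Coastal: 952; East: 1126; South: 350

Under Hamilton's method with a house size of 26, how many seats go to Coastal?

Standard divisor: 4306 ÷ 26 ≈ 165.615.
Standard quotas: North 2.518, Lowland 8.822, Coastal 5.748, East 6.799, South 2.113.
Lower quotas: North 2, Lowland 8, Coastal 5, East 6, South 2 (sum 23, leaving 3 seats).
Remainders in descending order: Lowland 0.822, East 0.799, Coastal 0.748, North 0.518, South 0.113.
Largest remainders: Lowland, East, Coastal receive the extra seats.
Coastal receives 6.

6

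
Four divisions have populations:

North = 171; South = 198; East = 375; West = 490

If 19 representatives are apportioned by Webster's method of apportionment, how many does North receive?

Standard divisor 1234/19 ≈ 64.947; standard quotas: North 2.633, South 3.049, East 5.774, West 7.545.
Rounding to the nearest integer gives 3, 3, 6, 8 = 20 seats, so the divisor must be adjusted.
With modified divisor 67: modified quotas North 2.552, South 2.955, East 5.597, West 7.313.
Rounding to the nearest integer: North 3, South 3, East 6, West 7 (total 19).
North receives 3.

3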